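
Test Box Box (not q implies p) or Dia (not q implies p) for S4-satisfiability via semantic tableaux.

1. Box Box (not q implies p) or Dia (not q implies p), 0
2. Dia (not q implies p), 0
3. not q implies p, 1
4. p, 1
Accessibility: 0R0, 0R1, 1R1

Satisfiable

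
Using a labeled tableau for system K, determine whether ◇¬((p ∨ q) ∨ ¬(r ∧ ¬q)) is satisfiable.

Satisfiable

1. ◇¬((p ∨ q) ∨ ¬(r ∧ ¬q)), w0
2. ¬((p ∨ q) ∨ ¬(r ∧ ¬q)), w1
3. ¬(p ∨ q), w1
4. r ∧ ¬q, w1
5. ¬p, w1
6. ¬q, w1
7. r, w1
Accessibility: w0Rw1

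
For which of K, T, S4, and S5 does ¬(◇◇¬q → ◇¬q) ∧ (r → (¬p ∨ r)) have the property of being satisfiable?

K, T

S4-tableau for the formula:
1. ¬(◇◇¬q → ◇¬q) ∧ (r → (¬p ∨ r)), u
2. ¬(◇◇¬q → ◇¬q), u
3. r → (¬p ∨ r), u
4. ◇◇¬q, u
5. ¬◇¬q, u
6. q, u
7. ¬p ∨ r, u
8. r, u
9. ◇¬q, v
10. q, v
11. ¬q, w
12. q, w
Accessibility: uRu, uRv, uRw, vRv, vRw, wRw
Branch closes: q and ¬q both at w.
Every branch closes (one shown): unsatisfiable in S4, hence also in S5 (every S5-frame is an S4-frame).
T-tableau for the formula:
1. ¬(◇◇¬q → ◇¬q) ∧ (r → (¬p ∨ r)), u
2. ¬(◇◇¬q → ◇¬q), u
3. r → (¬p ∨ r), u
4. ◇◇¬q, u
5. ¬◇¬q, u
6. q, u
7. ¬p ∨ r, u
8. r, u
9. ◇¬q, v
10. q, v
11. ¬q, w
Accessibility: uRu, uRv, vRv, vRw, wRw
Complete open branch: satisfiable in T, hence also in K (this T-model is also a K-model).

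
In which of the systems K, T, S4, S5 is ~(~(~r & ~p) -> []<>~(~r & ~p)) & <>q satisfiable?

K, T, S4

S5-tableau for the formula:
1. ~(~(~r & ~p) -> []<>~(~r & ~p)) & <>q, w0
2. ~(~(~r & ~p) -> []<>~(~r & ~p)), w0
3. <>q, w0
4. ~(~r & ~p), w0
5. ~[]<>~(~r & ~p), w0
6. p, w0
7. q, w1
8. ~<>~(~r & ~p), w2
9. ~r & ~p, w0
10. ~r, w0
11. ~p, w0
Accessibility: w0Rw0, w0Rw1, w0Rw2, w1Rw0, w1Rw1, w1Rw2, w2Rw0, w2Rw1, w2Rw2
Branch closes: p and ~p both at w0.
Every branch closes (one shown): unsatisfiable in S5.
S4-tableau for the formula:
1. ~(~(~r & ~p) -> []<>~(~r & ~p)) & <>q, w0
2. ~(~(~r & ~p) -> []<>~(~r & ~p)), w0
3. <>q, w0
4. ~(~r & ~p), w0
5. ~[]<>~(~r & ~p), w0
6. p, w0
7. q, w1
8. ~<>~(~r & ~p), w2
9. ~r & ~p, w2
10. ~r, w2
11. ~p, w2
Accessibility: w0Rw0, w0Rw1, w0Rw2, w1Rw1, w2Rw2
Complete open branch: satisfiable in S4, hence also in K, T (this S4-model is also a K-model and a T-model).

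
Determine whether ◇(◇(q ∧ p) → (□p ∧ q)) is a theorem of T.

Invalid (countermodel exists)

Tableau for the negation ¬◇(◇(q ∧ p) → (□p ∧ q)):
1. ¬◇(◇(q ∧ p) → (□p ∧ q)), 0
2. ¬(◇(q ∧ p) → (□p ∧ q)), 0   [¬◇-rule on 1 via 0R0]
3. ◇(q ∧ p), 0   [¬→-rule on 2]
4. ¬(□p ∧ q), 0   [¬→-rule on 2]
5. ¬q, 0   [¬∧-rule on 4 (branches; this branch)]
6. q ∧ p, 1   [◇-rule on 3: fresh world 1, 0R1]
7. q, 1   [∧-rule on 6]
8. p, 1   [∧-rule on 6]
9. ¬(◇(q ∧ p) → (□p ∧ q)), 1   [¬◇-rule on 1 via 0R1]
10. ◇(q ∧ p), 1   [¬→-rule on 9]
11. ¬(□p ∧ q), 1   [¬→-rule on 9]
12. ¬□p, 1   [¬∧-rule on 11 (branches; this branch)]
13. q ∧ p, 2   [◇-rule on 10: fresh world 2, 1R2]
14. q, 2   [∧-rule on 13]
15. p, 2   [∧-rule on 13]
16. ¬p, 3   [¬□-rule on 12: fresh world 3, 1R3]
Accessibility: 0R0, 0R1, 1R1, 1R2, 1R3, 2R2, 3R3
The negation has an open branch (countermodel exists).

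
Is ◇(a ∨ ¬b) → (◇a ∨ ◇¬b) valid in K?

Tableau for the negation ¬(◇(a ∨ ¬b) → (◇a ∨ ◇¬b)):
1. ¬(◇(a ∨ ¬b) → (◇a ∨ ◇¬b)), u
2. ◇(a ∨ ¬b), u
3. ¬(◇a ∨ ◇¬b), u
4. ¬◇a, u
5. ¬◇¬b, u
6. a ∨ ¬b, v
7. ¬a, v
8. b, v
9. ¬b, v
Accessibility: uRv
Branch closes: b and ¬b both at v.
All branches of the negation close; one closing branch shown above.

Valid in K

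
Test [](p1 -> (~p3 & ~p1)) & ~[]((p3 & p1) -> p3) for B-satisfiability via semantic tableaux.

No, unsatisfiable

1. [](p1 -> (~p3 & ~p1)) & ~[]((p3 & p1) -> p3), u
2. [](p1 -> (~p3 & ~p1)), u
3. ~[]((p3 & p1) -> p3), u
4. p1 -> (~p3 & ~p1), u
5. ~p3 & ~p1, u
6. ~p3, u
7. ~p1, u
8. ~((p3 & p1) -> p3), v
9. p3 & p1, v
10. ~p3, v
11. p3, v
12. p1, v
Accessibility: uRu, uRv, vRu, vRv
Branch closes: p3 and ~p3 both at v.
(One branch shown.) All branches close.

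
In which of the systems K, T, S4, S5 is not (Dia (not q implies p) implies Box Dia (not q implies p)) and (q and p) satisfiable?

S4-tableau for the formula:
1. not (Dia (not q implies p) implies Box Dia (not q implies p)) and (q and p), w0
2. not (Dia (not q implies p) implies Box Dia (not q implies p)), w0
3. q and p, w0
4. Dia (not q implies p), w0
5. not Box Dia (not q implies p), w0
6. q, w0
7. p, w0
8. not q implies p, w1
9. p, w1
10. not Dia (not q implies p), w2
11. not (not q implies p), w2
12. not q, w2
13. not p, w2
Accessibility: w0Rw0, w0Rw1, w0Rw2, w1Rw1, w2Rw2
Complete open branch: satisfiable in S4, hence also in K, T (this S4-model is also a K-model and a T-model).
S5-tableau for the formula:
1. not (Dia (not q implies p) implies Box Dia (not q implies p)) and (q and p), w0
2. not (Dia (not q implies p) implies Box Dia (not q implies p)), w0
3. q and p, w0
4. Dia (not q implies p), w0
5. not Box Dia (not q implies p), w0
6. q, w0
7. p, w0
8. not q implies p, w1
9. p, w1
10. not Dia (not q implies p), w2
11. not (not q implies p), w0
12. not q, w0
13. not p, w0
Accessibility: w0Rw0, w0Rw1, w0Rw2, w1Rw0, w1Rw1, w1Rw2, w2Rw0, w2Rw1, w2Rw2
Branch closes: q and not q both at w0.
Every branch closes (one shown): unsatisfiable in S5.

K, T, S4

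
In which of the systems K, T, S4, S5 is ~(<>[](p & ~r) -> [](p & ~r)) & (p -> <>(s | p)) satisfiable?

K, T, S4

S4-tableau for the formula:
1. ~(<>[](p & ~r) -> [](p & ~r)) & (p -> <>(s | p)), u
2. ~(<>[](p & ~r) -> [](p & ~r)), u
3. p -> <>(s | p), u
4. <>[](p & ~r), u
5. ~[](p & ~r), u
6. <>(s | p), u
7. [](p & ~r), v
8. p & ~r, v
9. p, v
10. ~r, v
11. ~(p & ~r), w
12. r, w
13. s | p, x
14. p, x
Accessibility: uRu, uRv, uRw, uRx, vRv, wRw, xRx
Complete open branch: satisfiable in S4, hence also in K, T (this S4-model is also a K-model and a T-model).
S5-tableau for the formula:
1. ~(<>[](p & ~r) -> [](p & ~r)) & (p -> <>(s | p)), u
2. ~(<>[](p & ~r) -> [](p & ~r)), u
3. p -> <>(s | p), u
4. <>[](p & ~r), u
5. ~[](p & ~r), u
6. <>(s | p), u
7. [](p & ~r), v
8. p & ~r, u
9. p, u
10. ~r, u
11. p & ~r, v
12. p, v
13. ~r, v
14. ~(p & ~r), w
15. p & ~r, w
16. p, w
17. ~r, w
18. r, w
Accessibility: uRu, uRv, uRw, vRu, vRv, vRw, wRu, wRv, wRw
Branch closes: r and ~r both at w.
Every branch closes (one shown): unsatisfiable in S5.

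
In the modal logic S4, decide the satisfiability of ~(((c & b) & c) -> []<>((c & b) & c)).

1. ~(((c & b) & c) -> []<>((c & b) & c)), w0
2. (c & b) & c, w0
3. ~[]<>((c & b) & c), w0
4. c & b, w0
5. c, w0
6. b, w0
7. ~<>((c & b) & c), w1
8. ~((c & b) & c), w1
9. ~c, w1
Accessibility: w0Rw0, w0Rw1, w1Rw1

Yes, satisfiable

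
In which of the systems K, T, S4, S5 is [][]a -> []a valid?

T, S4, S5

K-tableau for the negation ~([][]a -> []a):
1. ~([][]a -> []a), w0
2. [][]a, w0   [~->-rule on 1]
3. ~[]a, w0   [~->-rule on 1]
4. ~a, w1   [~[]-rule on 3: fresh world w1, w0Rw1]
5. []a, w1   [[]-rule on 2 via w0Rw1]
Accessibility: w0Rw1
Complete open branch: countermodel on a K-frame, so not valid in K.
T-tableau for the negation ~([][]a -> []a):
1. ~([][]a -> []a), w0
2. [][]a, w0   [~->-rule on 1]
3. ~[]a, w0   [~->-rule on 1]
4. []a, w0   [[]-rule on 2 via w0Rw0]
5. a, w0   [[]-rule on 4 via w0Rw0]
6. ~a, w1   [~[]-rule on 3: fresh world w1, w0Rw1]
7. []a, w1   [[]-rule on 2 via w0Rw1]
8. a, w1   [[]-rule on 4 via w0Rw1]
Accessibility: w0Rw0, w0Rw1, w1Rw1
Branch closes: a and ~a both at w1.
Every branch closes (one shown): valid in T, hence also in S4, S5 (every theorem of T is a theorem of S4 and S5).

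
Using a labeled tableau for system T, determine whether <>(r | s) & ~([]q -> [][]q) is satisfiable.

Yes, satisfiable

1. <>(r | s) & ~([]q -> [][]q), w0
2. <>(r | s), w0   [&-rule on 1]
3. ~([]q -> [][]q), w0   [&-rule on 1]
4. []q, w0   [~->-rule on 3]
5. ~[][]q, w0   [~->-rule on 3]
6. q, w0   [[]-rule on 4 via w0Rw0]
7. r | s, w1   [<>-rule on 2: fresh world w1, w0Rw1]
8. q, w1   [[]-rule on 4 via w0Rw1]
9. s, w1   [|-rule on 7 (branches; this branch)]
10. ~[]q, w2   [~[]-rule on 5: fresh world w2, w0Rw2]
11. q, w2   [[]-rule on 4 via w0Rw2]
12. ~q, w3   [~[]-rule on 10: fresh world w3, w2Rw3]
Accessibility: w0Rw0, w0Rw1, w0Rw2, w1Rw1, w2Rw2, w2Rw3, w3Rw3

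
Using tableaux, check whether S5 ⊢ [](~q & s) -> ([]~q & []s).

Tableau for the negation ~([](~q & s) -> ([]~q & []s)):
1. ~([](~q & s) -> ([]~q & []s)), 0
2. [](~q & s), 0
3. ~([]~q & []s), 0
4. ~q & s, 0
5. ~q, 0
6. s, 0
7. ~[]s, 0
8. ~s, 1
9. ~q & s, 1
10. ~q, 1
11. s, 1
Accessibility: 0R0, 0R1, 1R0, 1R1
Branch closes: s and ~s both at 1.
Every branch of the negation's tableau closes; the branch above is one of them.

Valid in S5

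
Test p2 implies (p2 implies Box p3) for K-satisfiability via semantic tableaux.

Satisfiable (open branch found)

1. p2 implies (p2 implies Box p3), 0
2. p2 implies Box p3, 0   [implies-rule on 1 (branches; this branch)]
3. Box p3, 0   [implies-rule on 2 (branches; this branch)]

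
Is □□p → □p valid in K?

No, not valid

Tableau for the negation ¬(□□p → □p):
1. ¬(□□p → □p), w0
2. □□p, w0   [¬→-rule on 1]
3. ¬□p, w0   [¬→-rule on 1]
4. ¬p, w1   [¬□-rule on 3: fresh world w1, w0Rw1]
5. □p, w1   [□-rule on 2 via w0Rw1]
Accessibility: w0Rw1
The negation has an open branch (countermodel exists).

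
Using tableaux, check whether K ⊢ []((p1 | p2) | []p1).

Tableau for the negation ~[]((p1 | p2) | []p1):
1. ~[]((p1 | p2) | []p1), 0
2. ~((p1 | p2) | []p1), 1
3. ~(p1 | p2), 1
4. ~[]p1, 1
5. ~p1, 1
6. ~p2, 1
7. ~p1, 2
Accessibility: 0R1, 1R2
The negation has an open branch (countermodel exists).

Not valid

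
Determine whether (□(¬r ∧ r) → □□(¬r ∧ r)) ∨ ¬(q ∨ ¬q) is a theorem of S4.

Tableau for the negation ¬((□(¬r ∧ r) → □□(¬r ∧ r)) ∨ ¬(q ∨ ¬q)):
1. ¬((□(¬r ∧ r) → □□(¬r ∧ r)) ∨ ¬(q ∨ ¬q)), 0
2. ¬(□(¬r ∧ r) → □□(¬r ∧ r)), 0   [¬∨-rule on 1]
3. q ∨ ¬q, 0   [¬∨-rule on 1]
4. □(¬r ∧ r), 0   [¬→-rule on 2]
5. ¬□□(¬r ∧ r), 0   [¬→-rule on 2]
6. ¬r ∧ r, 0   [□-rule on 4 via 0R0]
7. ¬r, 0   [∧-rule on 6]
8. r, 0   [∧-rule on 6]
Accessibility: 0R0
Branch closes: r and ¬r both at 0.
Every branch of the negation's tableau closes; the branch above is one of them.

Valid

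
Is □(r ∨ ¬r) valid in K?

Valid in K

Tableau for the negation ¬□(r ∨ ¬r):
1. ¬□(r ∨ ¬r), u
2. ¬(r ∨ ¬r), v   [¬□-rule on 1: fresh world v, uRv]
3. ¬r, v   [¬∨-rule on 2]
4. r, v   [¬∨-rule on 2]
Accessibility: uRv
Branch closes: r and ¬r both at v.
Every branch of the negation's tableau closes; the branch above is one of them.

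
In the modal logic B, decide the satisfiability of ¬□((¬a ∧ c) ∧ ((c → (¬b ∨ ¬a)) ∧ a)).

Satisfiable (open branch found)

1. ¬□((¬a ∧ c) ∧ ((c → (¬b ∨ ¬a)) ∧ a)), 0
2. ¬((¬a ∧ c) ∧ ((c → (¬b ∨ ¬a)) ∧ a)), 1
3. ¬((c → (¬b ∨ ¬a)) ∧ a), 1
4. ¬a, 1
Accessibility: 0R0, 0R1, 1R0, 1R1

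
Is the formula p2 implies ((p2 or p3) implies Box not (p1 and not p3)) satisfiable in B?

Yes, satisfiable

1. p2 implies ((p2 or p3) implies Box not (p1 and not p3)), w0
2. (p2 or p3) implies Box not (p1 and not p3), w0   [implies-rule on 1 (branches; this branch)]
3. Box not (p1 and not p3), w0   [implies-rule on 2 (branches; this branch)]
4. not (p1 and not p3), w0   [Box-rule on 3 via w0Rw0]
5. p3, w0   [neg-and-rule on 4 (branches; this branch)]
Accessibility: w0Rw0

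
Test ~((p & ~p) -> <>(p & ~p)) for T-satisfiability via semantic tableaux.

1. ~((p & ~p) -> <>(p & ~p)), w0
2. p & ~p, w0   [~->-rule on 1]
3. ~<>(p & ~p), w0   [~->-rule on 1]
4. p, w0   [&-rule on 2]
5. ~p, w0   [&-rule on 2]
Accessibility: w0Rw0
Branch closes: p and ~p both at w0.
(One branch shown.) All branches close.

Unsatisfiable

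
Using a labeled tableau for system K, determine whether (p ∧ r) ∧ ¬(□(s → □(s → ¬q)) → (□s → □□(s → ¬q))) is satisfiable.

Unsatisfiable

1. (p ∧ r) ∧ ¬(□(s → □(s → ¬q)) → (□s → □□(s → ¬q))), u
2. p ∧ r, u   [∧-rule on 1]
3. ¬(□(s → □(s → ¬q)) → (□s → □□(s → ¬q))), u   [∧-rule on 1]
4. p, u   [∧-rule on 2]
5. r, u   [∧-rule on 2]
6. □(s → □(s → ¬q)), u   [¬→-rule on 3]
7. ¬(□s → □□(s → ¬q)), u   [¬→-rule on 3]
8. □s, u   [¬→-rule on 7]
9. ¬□□(s → ¬q), u   [¬→-rule on 7]
10. ¬□(s → ¬q), v   [¬□-rule on 9: fresh world v, uRv]
11. s → □(s → ¬q), v   [□-rule on 6 via uRv]
12. s, v   [□-rule on 8 via uRv]
13. □(s → ¬q), v   [→-rule on 11 (branches; this branch)]
14. ¬(s → ¬q), w   [¬□-rule on 10: fresh world w, vRw]
15. s, w   [¬→-rule on 14]
16. q, w   [¬→-rule on 14]
17. s → ¬q, w   [□-rule on 13 via vRw]
18. ¬q, w   [→-rule on 17 (branches; this branch)]
Accessibility: uRv, vRw
Branch closes: q and ¬q both at w.
(One branch shown.) All branches close.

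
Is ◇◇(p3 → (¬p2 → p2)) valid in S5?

Tableau for the negation ¬◇◇(p3 → (¬p2 → p2)):
1. ¬◇◇(p3 → (¬p2 → p2)), 0
2. ¬◇(p3 → (¬p2 → p2)), 0
3. ¬(p3 → (¬p2 → p2)), 0
4. p3, 0
5. ¬(¬p2 → p2), 0
6. ¬p2, 0
Accessibility: 0R0
The negation has an open branch (countermodel exists).

No, not valid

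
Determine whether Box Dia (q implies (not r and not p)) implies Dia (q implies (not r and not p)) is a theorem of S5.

Tableau for the negation not (Box Dia (q implies (not r and not p)) implies Dia (q implies (not r and not p))):
1. not (Box Dia (q implies (not r and not p)) implies Dia (q implies (not r and not p))), u
2. Box Dia (q implies (not r and not p)), u
3. not Dia (q implies (not r and not p)), u
4. Dia (q implies (not r and not p)), u
5. not (q implies (not r and not p)), u
6. q, u
7. not (not r and not p), u
8. p, u
9. q implies (not r and not p), v
10. Dia (q implies (not r and not p)), v
11. not (q implies (not r and not p)), v
12. q, v
13. not (not r and not p), v
14. not r and not p, v
15. not r, v
16. not p, v
17. p, v
Accessibility: uRu, uRv, vRu, vRv
Branch closes: p and not p both at v.
All branches of the negation close; one closing branch shown above.

Valid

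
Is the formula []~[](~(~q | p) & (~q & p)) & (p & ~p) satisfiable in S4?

1. []~[](~(~q | p) & (~q & p)) & (p & ~p), 0
2. []~[](~(~q | p) & (~q & p)), 0
3. p & ~p, 0
4. p, 0
5. ~p, 0
Accessibility: 0R0
Branch closes: p and ~p both at 0.
All branches of the tableau close; one closing branch shown above.

No, unsatisfiable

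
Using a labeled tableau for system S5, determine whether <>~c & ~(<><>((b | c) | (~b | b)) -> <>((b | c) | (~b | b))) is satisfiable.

1. <>~c & ~(<><>((b | c) | (~b | b)) -> <>((b | c) | (~b | b))), w0
2. <>~c, w0
3. ~(<><>((b | c) | (~b | b)) -> <>((b | c) | (~b | b))), w0
4. <><>((b | c) | (~b | b)), w0
5. ~<>((b | c) | (~b | b)), w0
6. ~((b | c) | (~b | b)), w0
7. ~(b | c), w0
8. ~(~b | b), w0
9. ~b, w0
10. ~c, w0
11. b, w0
Accessibility: w0Rw0
Branch closes: b and ~b both at w0.
(One branch shown.) All branches close.

Unsatisfiable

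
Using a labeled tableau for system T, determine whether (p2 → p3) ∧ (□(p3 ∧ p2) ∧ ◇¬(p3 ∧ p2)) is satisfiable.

1. (p2 → p3) ∧ (□(p3 ∧ p2) ∧ ◇¬(p3 ∧ p2)), w0
2. p2 → p3, w0
3. □(p3 ∧ p2) ∧ ◇¬(p3 ∧ p2), w0
4. □(p3 ∧ p2), w0
5. ◇¬(p3 ∧ p2), w0
6. p3 ∧ p2, w0
7. p3, w0
8. p2, w0
9. ¬(p3 ∧ p2), w1
10. p3 ∧ p2, w1
11. p3, w1
12. p2, w1
13. ¬p2, w1
Accessibility: w0Rw0, w0Rw1, w1Rw1
Branch closes: p2 and ¬p2 both at w1.
All branches of the tableau close; one closing branch shown above.

Unsatisfiable (every branch closes)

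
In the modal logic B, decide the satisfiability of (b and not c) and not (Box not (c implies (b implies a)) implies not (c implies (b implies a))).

No, unsatisfiable

1. (b and not c) and not (Box not (c implies (b implies a)) implies not (c implies (b implies a))), w0
2. b and not c, w0
3. not (Box not (c implies (b implies a)) implies not (c implies (b implies a))), w0
4. b, w0
5. not c, w0
6. Box not (c implies (b implies a)), w0
7. c implies (b implies a), w0
8. not (c implies (b implies a)), w0
9. c, w0
10. not (b implies a), w0
Accessibility: w0Rw0
Branch closes: c and not c both at w0.
All branches of the tableau close; one closing branch shown above.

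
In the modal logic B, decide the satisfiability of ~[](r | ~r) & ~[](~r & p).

1. ~[](r | ~r) & ~[](~r & p), 0
2. ~[](r | ~r), 0
3. ~[](~r & p), 0
4. ~(r | ~r), 1
5. ~r, 1
6. r, 1
Accessibility: 0R0, 0R1, 1R0, 1R1
Branch closes: r and ~r both at 1.
Every branch closes; the branch above is one of them.

Unsatisfiable (every branch closes)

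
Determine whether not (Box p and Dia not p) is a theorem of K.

Yes, valid

Tableau for the negation Box p and Dia not p:
1. Box p and Dia not p, u
2. Box p, u   [and-rule on 1]
3. Dia not p, u   [and-rule on 1]
4. not p, v   [Dia-rule on 3: fresh world v, uRv]
5. p, v   [Box-rule on 2 via uRv]
Accessibility: uRv
Branch closes: p and not p both at v.
All branches of the negation close; one closing branch shown above.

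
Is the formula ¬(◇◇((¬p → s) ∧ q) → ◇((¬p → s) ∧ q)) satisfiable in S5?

Unsatisfiable (every branch closes)

1. ¬(◇◇((¬p → s) ∧ q) → ◇((¬p → s) ∧ q)), u
2. ◇◇((¬p → s) ∧ q), u
3. ¬◇((¬p → s) ∧ q), u
4. ¬((¬p → s) ∧ q), u
5. ¬(¬p → s), u
6. ¬p, u
7. ¬s, u
8. ◇((¬p → s) ∧ q), v
9. ¬((¬p → s) ∧ q), v
10. ¬(¬p → s), v
11. ¬p, v
12. ¬s, v
13. (¬p → s) ∧ q, w
14. ¬p → s, w
15. q, w
16. ¬((¬p → s) ∧ q), w
17. s, w
18. ¬(¬p → s), w
19. ¬p, w
20. ¬s, w
Accessibility: uRu, uRv, uRw, vRu, vRv, vRw, wRu, wRv, wRw
Branch closes: s and ¬s both at w.
(One branch shown.) All branches close.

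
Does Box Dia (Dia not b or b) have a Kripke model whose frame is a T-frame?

Yes, satisfiable

1. Box Dia (Dia not b or b), 0
2. Dia (Dia not b or b), 0   [Box-rule on 1 via 0R0]
3. Dia not b or b, 1   [Dia-rule on 2: fresh world 1, 0R1]
4. Dia (Dia not b or b), 1   [Box-rule on 1 via 0R1]
5. b, 1   [or-rule on 3 (branches; this branch)]
6. Dia not b or b, 2   [Dia-rule on 4: fresh world 2, 1R2]
7. b, 2   [or-rule on 6 (branches; this branch)]
Accessibility: 0R0, 0R1, 1R1, 1R2, 2R2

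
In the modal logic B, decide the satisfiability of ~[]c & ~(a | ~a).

Unsatisfiable (every branch closes)

1. ~[]c & ~(a | ~a), w0
2. ~[]c, w0
3. ~(a | ~a), w0
4. ~a, w0
5. a, w0
Accessibility: w0Rw0
Branch closes: a and ~a both at w0.
(One branch shown.) All branches close.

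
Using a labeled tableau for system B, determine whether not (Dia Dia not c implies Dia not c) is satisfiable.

1. not (Dia Dia not c implies Dia not c), w0
2. Dia Dia not c, w0   [neg-implies-rule on 1]
3. not Dia not c, w0   [neg-implies-rule on 1]
4. c, w0   [neg-Dia-rule on 3 via w0Rw0]
5. Dia not c, w1   [Dia-rule on 2: fresh world w1, w0Rw1]
6. c, w1   [neg-Dia-rule on 3 via w0Rw1]
7. not c, w2   [Dia-rule on 5: fresh world w2, w1Rw2]
Accessibility: w0Rw0, w0Rw1, w1Rw0, w1Rw1, w1Rw2, w2Rw1, w2Rw2

Satisfiable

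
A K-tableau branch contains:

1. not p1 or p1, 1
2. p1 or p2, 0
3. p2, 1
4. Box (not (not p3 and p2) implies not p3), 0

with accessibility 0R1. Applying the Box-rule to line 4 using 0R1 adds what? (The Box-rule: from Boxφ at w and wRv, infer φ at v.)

not (not p3 and p2) implies not p3, 1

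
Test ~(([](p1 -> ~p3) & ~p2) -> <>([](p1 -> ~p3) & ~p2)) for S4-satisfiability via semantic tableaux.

No, unsatisfiable

1. ~(([](p1 -> ~p3) & ~p2) -> <>([](p1 -> ~p3) & ~p2)), w0
2. [](p1 -> ~p3) & ~p2, w0   [~->-rule on 1]
3. ~<>([](p1 -> ~p3) & ~p2), w0   [~->-rule on 1]
4. [](p1 -> ~p3), w0   [&-rule on 2]
5. ~p2, w0   [&-rule on 2]
6. ~([](p1 -> ~p3) & ~p2), w0   [~<>-rule on 3 via w0Rw0]
7. p1 -> ~p3, w0   [[]-rule on 4 via w0Rw0]
8. ~[](p1 -> ~p3), w0   [~&-rule on 6 (branches; this branch)]
9. ~p3, w0   [->-rule on 7 (branches; this branch)]
10. ~(p1 -> ~p3), w1   [~[]-rule on 8: fresh world w1, w0Rw1]
11. p1, w1   [~->-rule on 10]
12. p3, w1   [~->-rule on 10]
13. ~([](p1 -> ~p3) & ~p2), w1   [~<>-rule on 3 via w0Rw1]
14. p1 -> ~p3, w1   [[]-rule on 4 via w0Rw1]
15. p2, w1   [~&-rule on 13 (branches; this branch)]
16. ~p3, w1   [->-rule on 14 (branches; this branch)]
Accessibility: w0Rw0, w0Rw1, w1Rw1
Branch closes: p3 and ~p3 both at w1.
Every branch closes; the branch above is one of them.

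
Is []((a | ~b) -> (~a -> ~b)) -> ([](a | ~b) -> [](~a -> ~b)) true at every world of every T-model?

Tableau for the negation ~([]((a | ~b) -> (~a -> ~b)) -> ([](a | ~b) -> [](~a -> ~b))):
1. ~([]((a | ~b) -> (~a -> ~b)) -> ([](a | ~b) -> [](~a -> ~b))), w0
2. []((a | ~b) -> (~a -> ~b)), w0
3. ~([](a | ~b) -> [](~a -> ~b)), w0
4. [](a | ~b), w0
5. ~[](~a -> ~b), w0
6. (a | ~b) -> (~a -> ~b), w0
7. a | ~b, w0
8. ~a -> ~b, w0
9. ~b, w0
10. ~(~a -> ~b), w1
11. ~a, w1
12. b, w1
13. (a | ~b) -> (~a -> ~b), w1
14. a | ~b, w1
15. ~(a | ~b), w1
16. ~b, w1
Accessibility: w0Rw0, w0Rw1, w1Rw1
Branch closes: b and ~b both at w1.
Every branch of the negation's tableau closes; the branch above is one of them.

Valid in T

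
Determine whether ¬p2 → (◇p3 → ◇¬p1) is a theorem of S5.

Tableau for the negation ¬(¬p2 → (◇p3 → ◇¬p1)):
1. ¬(¬p2 → (◇p3 → ◇¬p1)), w0
2. ¬p2, w0
3. ¬(◇p3 → ◇¬p1), w0
4. ◇p3, w0
5. ¬◇¬p1, w0
6. p1, w0
7. p3, w1
8. p1, w1
Accessibility: w0Rw0, w0Rw1, w1Rw0, w1Rw1
The negation has an open branch (countermodel exists).

Invalid (countermodel exists)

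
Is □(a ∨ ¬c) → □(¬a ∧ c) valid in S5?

No, not valid

Tableau for the negation ¬(□(a ∨ ¬c) → □(¬a ∧ c)):
1. ¬(□(a ∨ ¬c) → □(¬a ∧ c)), w0
2. □(a ∨ ¬c), w0
3. ¬□(¬a ∧ c), w0
4. a ∨ ¬c, w0
5. ¬c, w0
6. ¬(¬a ∧ c), w1
7. a ∨ ¬c, w1
8. ¬c, w1
Accessibility: w0Rw0, w0Rw1, w1Rw0, w1Rw1
The negation has an open branch (countermodel exists).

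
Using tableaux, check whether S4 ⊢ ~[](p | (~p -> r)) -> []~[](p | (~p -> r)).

Tableau for the negation ~(~[](p | (~p -> r)) -> []~[](p | (~p -> r))):
1. ~(~[](p | (~p -> r)) -> []~[](p | (~p -> r))), w0
2. ~[](p | (~p -> r)), w0
3. ~[]~[](p | (~p -> r)), w0
4. ~(p | (~p -> r)), w1
5. ~p, w1
6. ~(~p -> r), w1
7. ~r, w1
8. [](p | (~p -> r)), w2
9. p | (~p -> r), w2
10. ~p -> r, w2
11. r, w2
Accessibility: w0Rw0, w0Rw1, w0Rw2, w1Rw1, w2Rw2
The negation has an open branch (countermodel exists).

Not valid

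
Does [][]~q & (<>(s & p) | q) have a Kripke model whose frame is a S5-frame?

1. [][]~q & (<>(s & p) | q), u
2. [][]~q, u
3. <>(s & p) | q, u
4. []~q, u
5. ~q, u
6. <>(s & p), u
7. s & p, v
8. s, v
9. p, v
10. []~q, v
11. ~q, v
Accessibility: uRu, uRv, vRu, vRv

Satisfiable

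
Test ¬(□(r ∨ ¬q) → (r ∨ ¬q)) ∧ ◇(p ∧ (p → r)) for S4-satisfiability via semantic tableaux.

1. ¬(□(r ∨ ¬q) → (r ∨ ¬q)) ∧ ◇(p ∧ (p → r)), w0
2. ¬(□(r ∨ ¬q) → (r ∨ ¬q)), w0
3. ◇(p ∧ (p → r)), w0
4. □(r ∨ ¬q), w0
5. ¬(r ∨ ¬q), w0
6. ¬r, w0
7. q, w0
8. r ∨ ¬q, w0
9. ¬q, w0
Accessibility: w0Rw0
Branch closes: q and ¬q both at w0.
(One branch shown.) All branches close.

No, unsatisfiable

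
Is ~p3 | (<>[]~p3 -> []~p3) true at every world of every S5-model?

Tableau for the negation ~(~p3 | (<>[]~p3 -> []~p3)):
1. ~(~p3 | (<>[]~p3 -> []~p3)), 0
2. p3, 0
3. ~(<>[]~p3 -> []~p3), 0
4. <>[]~p3, 0
5. ~[]~p3, 0
6. []~p3, 1
7. ~p3, 0
Accessibility: 0R0, 0R1, 1R0, 1R1
Branch closes: p3 and ~p3 both at 0.
All branches of the negation close; one closing branch shown above.

Valid in S5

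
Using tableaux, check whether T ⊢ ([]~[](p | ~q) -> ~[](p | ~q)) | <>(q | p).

Tableau for the negation ~(([]~[](p | ~q) -> ~[](p | ~q)) | <>(q | p)):
1. ~(([]~[](p | ~q) -> ~[](p | ~q)) | <>(q | p)), w0
2. ~([]~[](p | ~q) -> ~[](p | ~q)), w0
3. ~<>(q | p), w0
4. []~[](p | ~q), w0
5. [](p | ~q), w0
6. ~(q | p), w0
7. ~q, w0
8. ~p, w0
9. ~[](p | ~q), w0
10. p | ~q, w0
11. ~(p | ~q), w1
12. ~p, w1
13. q, w1
14. ~(q | p), w1
15. ~q, w1
Accessibility: w0Rw0, w0Rw1, w1Rw1
Branch closes: q and ~q both at w1.
All branches of the negation close; one closing branch shown above.

Yes, valid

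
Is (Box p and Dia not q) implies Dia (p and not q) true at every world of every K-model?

Valid in K

Tableau for the negation not ((Box p and Dia not q) implies Dia (p and not q)):
1. not ((Box p and Dia not q) implies Dia (p and not q)), 0
2. Box p and Dia not q, 0
3. not Dia (p and not q), 0
4. Box p, 0
5. Dia not q, 0
6. not q, 1
7. not (p and not q), 1
8. p, 1
9. q, 1
Accessibility: 0R1
Branch closes: q and not q both at 1.
Every branch of the negation's tableau closes; the branch above is one of them.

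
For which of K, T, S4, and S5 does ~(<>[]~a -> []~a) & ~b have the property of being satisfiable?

S4-tableau for the formula:
1. ~(<>[]~a -> []~a) & ~b, 0
2. ~(<>[]~a -> []~a), 0
3. ~b, 0
4. <>[]~a, 0
5. ~[]~a, 0
6. []~a, 1
7. ~a, 1
8. a, 2
Accessibility: 0R0, 0R1, 0R2, 1R1, 2R2
Complete open branch: satisfiable in S4, hence also in K, T (this S4-model is also a K-model and a T-model).
S5-tableau for the formula:
1. ~(<>[]~a -> []~a) & ~b, 0
2. ~(<>[]~a -> []~a), 0
3. ~b, 0
4. <>[]~a, 0
5. ~[]~a, 0
6. []~a, 1
7. ~a, 0
8. ~a, 1
9. a, 2
10. ~a, 2
Accessibility: 0R0, 0R1, 0R2, 1R0, 1R1, 1R2, 2R0, 2R1, 2R2
Branch closes: a and ~a both at 2.
Every branch closes (one shown): unsatisfiable in S5.

K, T, S4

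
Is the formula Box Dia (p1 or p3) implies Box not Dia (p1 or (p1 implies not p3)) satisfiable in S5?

1. Box Dia (p1 or p3) implies Box not Dia (p1 or (p1 implies not p3)), u
2. not Box Dia (p1 or p3), u
3. not Dia (p1 or p3), v
4. not (p1 or p3), u
5. not p1, u
6. not p3, u
7. not (p1 or p3), v
8. not p1, v
9. not p3, v
Accessibility: uRu, uRv, vRu, vRv

Satisfiable (open branch found)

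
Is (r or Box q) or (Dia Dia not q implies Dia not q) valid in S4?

Tableau for the negation not ((r or Box q) or (Dia Dia not q implies Dia not q)):
1. not ((r or Box q) or (Dia Dia not q implies Dia not q)), w0
2. not (r or Box q), w0   [neg-or-rule on 1]
3. not (Dia Dia not q implies Dia not q), w0   [neg-or-rule on 1]
4. not r, w0   [neg-or-rule on 2]
5. not Box q, w0   [neg-or-rule on 2]
6. Dia Dia not q, w0   [neg-implies-rule on 3]
7. not Dia not q, w0   [neg-implies-rule on 3]
8. q, w0   [neg-Dia-rule on 7 via w0Rw0]
9. not q, w1   [neg-Box-rule on 5: fresh world w1, w0Rw1]
10. q, w1   [neg-Dia-rule on 7 via w0Rw1]
Accessibility: w0Rw0, w0Rw1, w1Rw1
Branch closes: q and not q both at w1.
Every branch of the negation's tableau closes; the branch above is one of them.

Yes, valid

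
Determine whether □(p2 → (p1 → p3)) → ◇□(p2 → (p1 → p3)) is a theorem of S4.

Yes, valid

Tableau for the negation ¬(□(p2 → (p1 → p3)) → ◇□(p2 → (p1 → p3))):
1. ¬(□(p2 → (p1 → p3)) → ◇□(p2 → (p1 → p3))), u
2. □(p2 → (p1 → p3)), u
3. ¬◇□(p2 → (p1 → p3)), u
4. p2 → (p1 → p3), u
5. ¬□(p2 → (p1 → p3)), u
6. p1 → p3, u
7. p3, u
8. ¬(p2 → (p1 → p3)), v
9. p2, v
10. ¬(p1 → p3), v
11. p1, v
12. ¬p3, v
13. p2 → (p1 → p3), v
14. ¬□(p2 → (p1 → p3)), v
15. p1 → p3, v
16. p3, v
Accessibility: uRu, uRv, vRv
Branch closes: p3 and ¬p3 both at v.
All branches of the negation close; one closing branch shown above.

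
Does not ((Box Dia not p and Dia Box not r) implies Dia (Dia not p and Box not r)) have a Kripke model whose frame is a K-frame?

1. not ((Box Dia not p and Dia Box not r) implies Dia (Dia not p and Box not r)), u
2. Box Dia not p and Dia Box not r, u   [neg-implies-rule on 1]
3. not Dia (Dia not p and Box not r), u   [neg-implies-rule on 1]
4. Box Dia not p, u   [and-rule on 2]
5. Dia Box not r, u   [and-rule on 2]
6. Box not r, v   [Dia-rule on 5: fresh world v, uRv]
7. not (Dia not p and Box not r), v   [neg-Dia-rule on 3 via uRv]
8. Dia not p, v   [Box-rule on 4 via uRv]
9. not Box not r, v   [neg-and-rule on 7 (branches; this branch)]
10. not p, w   [Dia-rule on 8: fresh world w, vRw]
11. not r, w   [Box-rule on 6 via vRw]
12. r, x   [neg-Box-rule on 9: fresh world x, vRx]
13. not r, x   [Box-rule on 6 via vRx]
Accessibility: uRv, vRw, vRx
Branch closes: r and not r both at x.
(One branch shown.) All branches close.

No, unsatisfiable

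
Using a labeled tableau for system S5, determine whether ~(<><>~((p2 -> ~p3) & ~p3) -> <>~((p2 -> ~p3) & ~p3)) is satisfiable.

1. ~(<><>~((p2 -> ~p3) & ~p3) -> <>~((p2 -> ~p3) & ~p3)), w0
2. <><>~((p2 -> ~p3) & ~p3), w0
3. ~<>~((p2 -> ~p3) & ~p3), w0
4. (p2 -> ~p3) & ~p3, w0
5. p2 -> ~p3, w0
6. ~p3, w0
7. <>~((p2 -> ~p3) & ~p3), w1
8. (p2 -> ~p3) & ~p3, w1
9. p2 -> ~p3, w1
10. ~p3, w1
11. ~((p2 -> ~p3) & ~p3), w2
12. (p2 -> ~p3) & ~p3, w2
13. p2 -> ~p3, w2
14. ~p3, w2
15. ~(p2 -> ~p3), w2
16. p2, w2
17. p3, w2
Accessibility: w0Rw0, w0Rw1, w0Rw2, w1Rw0, w1Rw1, w1Rw2, w2Rw0, w2Rw1, w2Rw2
Branch closes: p3 and ~p3 both at w2.
All branches of the tableau close; one closing branch shown above.

No, unsatisfiable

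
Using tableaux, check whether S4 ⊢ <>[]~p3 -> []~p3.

Tableau for the negation ~(<>[]~p3 -> []~p3):
1. ~(<>[]~p3 -> []~p3), w0
2. <>[]~p3, w0
3. ~[]~p3, w0
4. []~p3, w1
5. ~p3, w1
6. p3, w2
Accessibility: w0Rw0, w0Rw1, w0Rw2, w1Rw1, w2Rw2
The negation has an open branch (countermodel exists).

No, not valid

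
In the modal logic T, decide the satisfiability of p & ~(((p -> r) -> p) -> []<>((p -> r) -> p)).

Yes, satisfiable

1. p & ~(((p -> r) -> p) -> []<>((p -> r) -> p)), 0
2. p, 0   [&-rule on 1]
3. ~(((p -> r) -> p) -> []<>((p -> r) -> p)), 0   [&-rule on 1]
4. (p -> r) -> p, 0   [~->-rule on 3]
5. ~[]<>((p -> r) -> p), 0   [~->-rule on 3]
6. ~<>((p -> r) -> p), 1   [~[]-rule on 5: fresh world 1, 0R1]
7. ~((p -> r) -> p), 1   [~<>-rule on 6 via 1R1]
8. p -> r, 1   [~->-rule on 7]
9. ~p, 1   [~->-rule on 7]
10. r, 1   [->-rule on 8 (branches; this branch)]
Accessibility: 0R0, 0R1, 1R1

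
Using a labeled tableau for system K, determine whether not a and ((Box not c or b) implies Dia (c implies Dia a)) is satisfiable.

1. not a and ((Box not c or b) implies Dia (c implies Dia a)), 0
2. not a, 0   [and-rule on 1]
3. (Box not c or b) implies Dia (c implies Dia a), 0   [and-rule on 1]
4. Dia (c implies Dia a), 0   [implies-rule on 3 (branches; this branch)]
5. c implies Dia a, 1   [Dia-rule on 4: fresh world 1, 0R1]
6. Dia a, 1   [implies-rule on 5 (branches; this branch)]
7. a, 2   [Dia-rule on 6: fresh world 2, 1R2]
Accessibility: 0R1, 1R2

Satisfiable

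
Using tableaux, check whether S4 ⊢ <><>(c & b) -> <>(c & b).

Valid in S4

Tableau for the negation ~(<><>(c & b) -> <>(c & b)):
1. ~(<><>(c & b) -> <>(c & b)), 0
2. <><>(c & b), 0   [~->-rule on 1]
3. ~<>(c & b), 0   [~->-rule on 1]
4. ~(c & b), 0   [~<>-rule on 3 via 0R0]
5. ~b, 0   [~&-rule on 4 (branches; this branch)]
6. <>(c & b), 1   [<>-rule on 2: fresh world 1, 0R1]
7. ~(c & b), 1   [~<>-rule on 3 via 0R1]
8. ~b, 1   [~&-rule on 7 (branches; this branch)]
9. c & b, 2   [<>-rule on 6: fresh world 2, 1R2]
10. c, 2   [&-rule on 9]
11. b, 2   [&-rule on 9]
12. ~(c & b), 2   [~<>-rule on 3 via 0R2]
13. ~b, 2   [~&-rule on 12 (branches; this branch)]
Accessibility: 0R0, 0R1, 0R2, 1R1, 1R2, 2R2
Branch closes: b and ~b both at 2.
All branches of the negation close; one closing branch shown above.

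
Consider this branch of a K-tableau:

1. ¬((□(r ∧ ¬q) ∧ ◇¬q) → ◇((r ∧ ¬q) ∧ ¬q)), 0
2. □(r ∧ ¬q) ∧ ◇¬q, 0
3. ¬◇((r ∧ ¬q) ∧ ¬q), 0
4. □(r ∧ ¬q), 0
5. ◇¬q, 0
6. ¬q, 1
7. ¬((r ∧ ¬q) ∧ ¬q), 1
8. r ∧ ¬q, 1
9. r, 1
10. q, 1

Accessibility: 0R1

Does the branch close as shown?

Closed

Both q and ¬q appear at 1.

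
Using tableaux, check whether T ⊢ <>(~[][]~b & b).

Invalid (countermodel exists)

Tableau for the negation ~<>(~[][]~b & b):
1. ~<>(~[][]~b & b), u
2. ~(~[][]~b & b), u
3. ~b, u
Accessibility: uRu
The negation has an open branch (countermodel exists).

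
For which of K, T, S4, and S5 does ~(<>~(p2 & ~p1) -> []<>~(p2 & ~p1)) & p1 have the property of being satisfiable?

S5-tableau for the formula:
1. ~(<>~(p2 & ~p1) -> []<>~(p2 & ~p1)) & p1, w0
2. ~(<>~(p2 & ~p1) -> []<>~(p2 & ~p1)), w0
3. p1, w0
4. <>~(p2 & ~p1), w0
5. ~[]<>~(p2 & ~p1), w0
6. ~(p2 & ~p1), w1
7. p1, w1
8. ~<>~(p2 & ~p1), w2
9. p2 & ~p1, w0
10. p2, w0
11. ~p1, w0
Accessibility: w0Rw0, w0Rw1, w0Rw2, w1Rw0, w1Rw1, w1Rw2, w2Rw0, w2Rw1, w2Rw2
Branch closes: p1 and ~p1 both at w0.
Every branch closes (one shown): unsatisfiable in S5.
S4-tableau for the formula:
1. ~(<>~(p2 & ~p1) -> []<>~(p2 & ~p1)) & p1, w0
2. ~(<>~(p2 & ~p1) -> []<>~(p2 & ~p1)), w0
3. p1, w0
4. <>~(p2 & ~p1), w0
5. ~[]<>~(p2 & ~p1), w0
6. ~(p2 & ~p1), w1
7. p1, w1
8. ~<>~(p2 & ~p1), w2
9. p2 & ~p1, w2
10. p2, w2
11. ~p1, w2
Accessibility: w0Rw0, w0Rw1, w0Rw2, w1Rw1, w2Rw2
Complete open branch: satisfiable in S4, hence also in K, T (this S4-model is also a K-model and a T-model).

K, T, S4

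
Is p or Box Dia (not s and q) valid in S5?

Not valid

Tableau for the negation not (p or Box Dia (not s and q)):
1. not (p or Box Dia (not s and q)), w0
2. not p, w0
3. not Box Dia (not s and q), w0
4. not Dia (not s and q), w1
5. not (not s and q), w0
6. not (not s and q), w1
7. not q, w0
8. not q, w1
Accessibility: w0Rw0, w0Rw1, w1Rw0, w1Rw1
The negation has an open branch (countermodel exists).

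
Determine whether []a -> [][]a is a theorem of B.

Invalid (countermodel exists)

Tableau for the negation ~([]a -> [][]a):
1. ~([]a -> [][]a), 0
2. []a, 0
3. ~[][]a, 0
4. a, 0
5. ~[]a, 1
6. a, 1
7. ~a, 2
Accessibility: 0R0, 0R1, 1R0, 1R1, 1R2, 2R1, 2R2
The negation has an open branch (countermodel exists).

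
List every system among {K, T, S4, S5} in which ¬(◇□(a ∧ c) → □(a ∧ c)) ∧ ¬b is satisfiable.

K, T, S4

S4-tableau for the formula:
1. ¬(◇□(a ∧ c) → □(a ∧ c)) ∧ ¬b, 0
2. ¬(◇□(a ∧ c) → □(a ∧ c)), 0   [∧-rule on 1]
3. ¬b, 0   [∧-rule on 1]
4. ◇□(a ∧ c), 0   [¬→-rule on 2]
5. ¬□(a ∧ c), 0   [¬→-rule on 2]
6. □(a ∧ c), 1   [◇-rule on 4: fresh world 1, 0R1]
7. a ∧ c, 1   [□-rule on 6 via 1R1]
8. a, 1   [∧-rule on 7]
9. c, 1   [∧-rule on 7]
10. ¬(a ∧ c), 2   [¬□-rule on 5: fresh world 2, 0R2]
11. ¬c, 2   [¬∧-rule on 10 (branches; this branch)]
Accessibility: 0R0, 0R1, 0R2, 1R1, 2R2
Complete open branch: satisfiable in S4, hence also in K, T (this S4-model is also a K-model and a T-model).
S5-tableau for the formula:
1. ¬(◇□(a ∧ c) → □(a ∧ c)) ∧ ¬b, 0
2. ¬(◇□(a ∧ c) → □(a ∧ c)), 0   [∧-rule on 1]
3. ¬b, 0   [∧-rule on 1]
4. ◇□(a ∧ c), 0   [¬→-rule on 2]
5. ¬□(a ∧ c), 0   [¬→-rule on 2]
6. □(a ∧ c), 1   [◇-rule on 4: fresh world 1, 0R1]
7. a ∧ c, 0   [□-rule on 6 via 1R0]
8. a, 0   [∧-rule on 7]
9. c, 0   [∧-rule on 7]
10. a ∧ c, 1   [□-rule on 6 via 1R1]
11. a, 1   [∧-rule on 10]
12. c, 1   [∧-rule on 10]
13. ¬(a ∧ c), 2   [¬□-rule on 5: fresh world 2, 0R2]
14. a ∧ c, 2   [□-rule on 6 via 1R2]
15. a, 2   [∧-rule on 14]
16. c, 2   [∧-rule on 14]
17. ¬c, 2   [¬∧-rule on 13 (branches; this branch)]
Accessibility: 0R0, 0R1, 0R2, 1R0, 1R1, 1R2, 2R0, 2R1, 2R2
Branch closes: c and ¬c both at 2.
Every branch closes (one shown): unsatisfiable in S5.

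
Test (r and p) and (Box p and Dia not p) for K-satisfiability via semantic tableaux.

Unsatisfiable

1. (r and p) and (Box p and Dia not p), u
2. r and p, u
3. Box p and Dia not p, u
4. r, u
5. p, u
6. Box p, u
7. Dia not p, u
8. not p, v
9. p, v
Accessibility: uRv
Branch closes: p and not p both at v.
(One branch shown.) All branches close.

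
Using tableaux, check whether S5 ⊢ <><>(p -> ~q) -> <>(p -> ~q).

Valid

Tableau for the negation ~(<><>(p -> ~q) -> <>(p -> ~q)):
1. ~(<><>(p -> ~q) -> <>(p -> ~q)), u
2. <><>(p -> ~q), u   [~->-rule on 1]
3. ~<>(p -> ~q), u   [~->-rule on 1]
4. ~(p -> ~q), u   [~<>-rule on 3 via uRu]
5. p, u   [~->-rule on 4]
6. q, u   [~->-rule on 4]
7. <>(p -> ~q), v   [<>-rule on 2: fresh world v, uRv]
8. ~(p -> ~q), v   [~<>-rule on 3 via uRv]
9. p, v   [~->-rule on 8]
10. q, v   [~->-rule on 8]
11. p -> ~q, w   [<>-rule on 7: fresh world w, vRw]
12. ~(p -> ~q), w   [~<>-rule on 3 via uRw]
13. p, w   [~->-rule on 12]
14. q, w   [~->-rule on 12]
15. ~q, w   [->-rule on 11 (branches; this branch)]
Accessibility: uRu, uRv, uRw, vRu, vRv, vRw, wRu, wRv, wRw
Branch closes: q and ~q both at w.
All branches of the negation close; one closing branch shown above.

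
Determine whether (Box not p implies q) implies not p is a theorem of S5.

Not valid

Tableau for the negation not ((Box not p implies q) implies not p):
1. not ((Box not p implies q) implies not p), w0
2. Box not p implies q, w0   [neg-implies-rule on 1]
3. p, w0   [neg-implies-rule on 1]
4. q, w0   [implies-rule on 2 (branches; this branch)]
Accessibility: w0Rw0
The negation has an open branch (countermodel exists).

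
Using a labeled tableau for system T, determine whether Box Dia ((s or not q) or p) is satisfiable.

1. Box Dia ((s or not q) or p), 0
2. Dia ((s or not q) or p), 0   [Box-rule on 1 via 0R0]
3. (s or not q) or p, 1   [Dia-rule on 2: fresh world 1, 0R1]
4. Dia ((s or not q) or p), 1   [Box-rule on 1 via 0R1]
5. p, 1   [or-rule on 3 (branches; this branch)]
6. (s or not q) or p, 2   [Dia-rule on 4: fresh world 2, 1R2]
7. p, 2   [or-rule on 6 (branches; this branch)]
Accessibility: 0R0, 0R1, 1R1, 1R2, 2R2

Yes, satisfiable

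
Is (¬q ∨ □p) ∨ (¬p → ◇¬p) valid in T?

Tableau for the negation ¬((¬q ∨ □p) ∨ (¬p → ◇¬p)):
1. ¬((¬q ∨ □p) ∨ (¬p → ◇¬p)), u
2. ¬(¬q ∨ □p), u
3. ¬(¬p → ◇¬p), u
4. q, u
5. ¬□p, u
6. ¬p, u
7. ¬◇¬p, u
8. p, u
Accessibility: uRu
Branch closes: p and ¬p both at u.
Every branch of the negation's tableau closes; the branch above is one of them.

Yes, valid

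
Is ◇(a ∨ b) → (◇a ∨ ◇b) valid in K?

Tableau for the negation ¬(◇(a ∨ b) → (◇a ∨ ◇b)):
1. ¬(◇(a ∨ b) → (◇a ∨ ◇b)), w0
2. ◇(a ∨ b), w0   [¬→-rule on 1]
3. ¬(◇a ∨ ◇b), w0   [¬→-rule on 1]
4. ¬◇a, w0   [¬∨-rule on 3]
5. ¬◇b, w0   [¬∨-rule on 3]
6. a ∨ b, w1   [◇-rule on 2: fresh world w1, w0Rw1]
7. ¬a, w1   [¬◇-rule on 4 via w0Rw1]
8. ¬b, w1   [¬◇-rule on 5 via w0Rw1]
9. b, w1   [∨-rule on 6 (branches; this branch)]
Accessibility: w0Rw1
Branch closes: b and ¬b both at w1.
All branches of the negation close; one closing branch shown above.

Valid in K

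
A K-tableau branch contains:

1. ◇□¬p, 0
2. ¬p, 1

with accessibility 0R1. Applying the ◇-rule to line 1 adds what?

a fresh world 2 with 0R2, and □¬p at 2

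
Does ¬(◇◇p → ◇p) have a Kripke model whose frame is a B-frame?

1. ¬(◇◇p → ◇p), u
2. ◇◇p, u   [¬→-rule on 1]
3. ¬◇p, u   [¬→-rule on 1]
4. ¬p, u   [¬◇-rule on 3 via uRu]
5. ◇p, v   [◇-rule on 2: fresh world v, uRv]
6. ¬p, v   [¬◇-rule on 3 via uRv]
7. p, w   [◇-rule on 5: fresh world w, vRw]
Accessibility: uRu, uRv, vRu, vRv, vRw, wRv, wRw

Satisfiable (open branch found)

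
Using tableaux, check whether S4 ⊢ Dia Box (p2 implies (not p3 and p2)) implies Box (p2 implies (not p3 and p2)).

Not valid

Tableau for the negation not (Dia Box (p2 implies (not p3 and p2)) implies Box (p2 implies (not p3 and p2))):
1. not (Dia Box (p2 implies (not p3 and p2)) implies Box (p2 implies (not p3 and p2))), u
2. Dia Box (p2 implies (not p3 and p2)), u
3. not Box (p2 implies (not p3 and p2)), u
4. Box (p2 implies (not p3 and p2)), v
5. p2 implies (not p3 and p2), v
6. not p3 and p2, v
7. not p3, v
8. p2, v
9. not (p2 implies (not p3 and p2)), w
10. p2, w
11. not (not p3 and p2), w
12. p3, w
Accessibility: uRu, uRv, uRw, vRv, wRw
The negation has an open branch (countermodel exists).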